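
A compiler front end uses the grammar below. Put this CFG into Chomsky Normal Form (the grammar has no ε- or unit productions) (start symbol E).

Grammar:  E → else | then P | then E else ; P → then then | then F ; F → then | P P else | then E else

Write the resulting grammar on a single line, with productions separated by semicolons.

Introduce a nonterminal for each terminal appearing in a rule of length ≥ 2: X1 → then, X2 → else.
Binarize each right-hand side of length ≥ 3 by chaining fresh nonterminals (Y1, Y2, …): affected rules were E → X1 E X2; F → P P X2; F → X1 E X2.

E → else | X1 P | X1 Y1; P → X1 X1 | X1 F; F → then | P Y2 | X1 Y3; X1 → then; X2 → else; Y1 → E X2; Y2 → P X2; Y3 → E X2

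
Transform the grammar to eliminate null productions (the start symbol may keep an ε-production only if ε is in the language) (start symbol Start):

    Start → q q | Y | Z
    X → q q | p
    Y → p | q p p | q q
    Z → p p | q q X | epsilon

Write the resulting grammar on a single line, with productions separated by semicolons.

Nullable set = {Start, Z}.
ε ∈ L(G) since Start is nullable, so keep Start → ε.

Start → q q | Y | Z | ε; X → q q | p; Y → p | q p p | q q; Z → p p | q q X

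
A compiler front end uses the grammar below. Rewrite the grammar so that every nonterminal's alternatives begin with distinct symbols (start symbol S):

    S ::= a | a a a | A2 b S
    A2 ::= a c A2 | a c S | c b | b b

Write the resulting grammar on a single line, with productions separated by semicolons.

S has alternatives sharing prefix 'a': factor to S → a S' with S' → ε | a a.
A2 has alternatives sharing prefix 'a c': factor to A2 → a c A2' with A2' → A2 | S.

S ::= A2 b S | a S'; A2 ::= c b | b b | a c A2'; S' ::= ε | a a; A2' ::= A2 | S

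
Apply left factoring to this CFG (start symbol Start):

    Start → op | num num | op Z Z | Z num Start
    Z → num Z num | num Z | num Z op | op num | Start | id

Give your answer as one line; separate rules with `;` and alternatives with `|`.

Start has alternatives sharing prefix 'op': factor to Start → op Start1 with Start1 → ε | Z Z.
Z has alternatives sharing prefix 'num Z': factor to Z → num Z Z1 with Z1 → num | ε | op.

Start → num num | Z num Start | op Start1; Z → op num | Start | id | num Z Z1; Start1 → ε | Z Z; Z1 → num | ε | op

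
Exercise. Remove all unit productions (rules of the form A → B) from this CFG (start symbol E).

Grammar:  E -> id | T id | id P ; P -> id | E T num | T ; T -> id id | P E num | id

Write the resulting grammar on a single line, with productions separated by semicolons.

E -> id | T id | id P; P -> id | E T num | id id | P E num; T -> id id | P E num | id

Unit pairs: P ⇒* {T}.
For each unit pair (A, B), copy every non-unit production of B to A, then drop all unit productions.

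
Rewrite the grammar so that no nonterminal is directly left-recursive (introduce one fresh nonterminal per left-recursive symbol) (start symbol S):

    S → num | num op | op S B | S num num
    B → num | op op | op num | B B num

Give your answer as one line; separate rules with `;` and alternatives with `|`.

S, B are directly left-recursive.
For S: α = {num num}, β = {num, num op, op S B}. Rewrite as S → β S' and S' → α S' | ε.
For B: α = {B num}, β = {num, op op, op num}. Rewrite as B → β B' and B' → α B' | ε.

S → num S' | num op S' | op S B S'; B → num B' | op op B' | op num B'; S' → num num S' | ε; B' → B num B' | ε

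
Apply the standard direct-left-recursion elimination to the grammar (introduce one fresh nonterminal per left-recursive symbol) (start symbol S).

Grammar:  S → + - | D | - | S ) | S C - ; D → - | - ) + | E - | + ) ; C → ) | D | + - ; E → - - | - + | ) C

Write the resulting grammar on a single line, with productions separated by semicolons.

S → + - S' | D S' | - S'; D → - | - ) + | E - | + ); C → ) | D | + -; E → - - | - + | ) C; S' → ) S' | C - S' | ε

Directly left-recursive nonterminal: S.
For S: α = {), C -}, β = {+ -, D, -}. Rewrite as S → β S' and S' → α S' | ε.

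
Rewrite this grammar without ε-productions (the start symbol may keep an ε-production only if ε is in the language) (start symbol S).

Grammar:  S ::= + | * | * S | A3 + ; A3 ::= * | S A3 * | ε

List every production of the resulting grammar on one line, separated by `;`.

Nullable nonterminals: {A3}.
ε ∉ L(G), so no ε-production is kept.
Expand every rule over subsets of its nullable positions: A3 → S A3 * gives S A3 * | S *.

S ::= + | * | * S | A3 +; A3 ::= * | S A3 * | S *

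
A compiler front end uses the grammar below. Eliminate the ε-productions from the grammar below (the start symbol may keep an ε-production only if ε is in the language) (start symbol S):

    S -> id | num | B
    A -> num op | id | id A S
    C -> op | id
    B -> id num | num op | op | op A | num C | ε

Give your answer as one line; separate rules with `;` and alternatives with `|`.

S -> id | num | B | ε; A -> num op | id | id A S | id A; C -> op | id; B -> id num | num op | op | op A | num C

Nullable set = {B, S}.
ε ∈ L(G) since S is nullable, so keep S → ε.
Expand every rule over subsets of its nullable positions: A → id A S gives id A S | id A.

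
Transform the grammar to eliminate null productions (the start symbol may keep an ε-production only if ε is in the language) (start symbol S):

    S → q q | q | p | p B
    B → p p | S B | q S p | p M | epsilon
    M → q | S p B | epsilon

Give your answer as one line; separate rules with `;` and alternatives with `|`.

S → q q | q | p | p B; B → p p | S B | S | q S p | p M | p; M → q | S p B | S p

The nullable symbols are {B, M}.
ε ∉ L(G), so no ε-production is kept.
Add the nullable-subset variants: B → S B gives S B | S. B → p M gives p M | p. M → S p B gives S p B | S p.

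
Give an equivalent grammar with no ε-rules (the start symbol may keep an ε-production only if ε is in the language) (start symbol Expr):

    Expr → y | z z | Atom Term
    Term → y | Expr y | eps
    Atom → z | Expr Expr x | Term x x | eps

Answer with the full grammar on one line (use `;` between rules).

Nullable nonterminals: {Atom, Expr, Term}.
ε ∈ L(G) since Expr is nullable, so keep Expr → ε.
For each production, add variants omitting each subset of nullable occurrences: Expr → Atom Term gives Atom Term | Atom | Term. Atom → Expr Expr x gives Expr Expr x | Expr x | x. Atom → Term x x gives Term x x | x x.

Expr → y | z z | Atom Term | Atom | Term | eps; Term → y | Expr y; Atom → z | Expr Expr x | Expr x | x | Term x x | x x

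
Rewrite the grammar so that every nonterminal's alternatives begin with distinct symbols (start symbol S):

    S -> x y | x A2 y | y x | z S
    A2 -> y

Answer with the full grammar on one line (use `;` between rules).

S has alternatives sharing prefix 'x': factor to S → x S' with S' → y | A2 y.

S -> y x | z S | x S'; A2 -> y; S' -> y | A2 y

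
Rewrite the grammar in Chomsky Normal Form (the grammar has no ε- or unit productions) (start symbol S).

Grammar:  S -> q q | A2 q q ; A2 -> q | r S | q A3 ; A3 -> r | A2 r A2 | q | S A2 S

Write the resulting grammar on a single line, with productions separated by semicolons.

S -> X1 X1 | A2 Y1; A2 -> q | X2 S | X1 A3; A3 -> r | A2 Y2 | q | S Y3; X1 -> q; X2 -> r; Y1 -> X1 X1; Y2 -> X2 A2; Y3 -> A2 S

Introduce a nonterminal for each terminal appearing in a rule of length ≥ 2: X1 → q, X2 → r.
Binarize each right-hand side of length ≥ 3 by chaining fresh nonterminals (Y1, Y2, …): affected rules were S → A2 X1 X1; A3 → A2 X2 A2; A3 → S A2 S.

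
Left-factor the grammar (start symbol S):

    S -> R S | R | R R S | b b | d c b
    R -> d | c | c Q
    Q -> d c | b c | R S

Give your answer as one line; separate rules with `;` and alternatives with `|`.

S has alternatives sharing prefix 'R': factor to S → R S' with S' → S | ε | R S.
R has alternatives sharing prefix 'c': factor to R → c R' with R' → ε | Q.

S -> b b | d c b | R S'; R -> d | c R'; Q -> d c | b c | R S; S' -> S | ε | R S; R' -> ε | Q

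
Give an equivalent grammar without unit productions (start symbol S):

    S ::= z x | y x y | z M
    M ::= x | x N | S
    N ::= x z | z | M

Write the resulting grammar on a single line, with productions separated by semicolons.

Unit pairs: M ⇒* {S}; N ⇒* {M, S}.
For each unit pair (A, B), copy every non-unit production of B to A, then drop all unit productions.

S ::= z x | y x y | z M; M ::= z x | y x y | z M | x | x N; N ::= z x | y x y | z M | x z | z | x | x N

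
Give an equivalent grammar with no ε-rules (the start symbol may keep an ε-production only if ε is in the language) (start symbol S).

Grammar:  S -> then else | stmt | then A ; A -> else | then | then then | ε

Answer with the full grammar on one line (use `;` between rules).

Nullable set = {A}.
ε ∉ L(G), so no ε-production is kept.
Expand every rule over subsets of its nullable positions: S → then A gives then A | then.

S -> then else | stmt | then A | then; A -> else | then | then then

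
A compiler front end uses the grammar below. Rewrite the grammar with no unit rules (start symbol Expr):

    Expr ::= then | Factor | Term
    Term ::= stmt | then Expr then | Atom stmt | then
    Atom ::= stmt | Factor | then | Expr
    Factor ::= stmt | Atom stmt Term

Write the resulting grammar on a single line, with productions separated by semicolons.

Unit pairs: Atom ⇒* {Expr, Factor, Term}; Expr ⇒* {Factor, Term}.
For every A with A ⇒* B via unit rules, add B's non-unit alternatives to A; then delete every rule of the form X → Y.

Expr ::= stmt | then Expr then | Atom stmt | then | Atom stmt Term; Term ::= stmt | then Expr then | Atom stmt | then; Atom ::= stmt | then Expr then | Atom stmt | then | Atom stmt Term; Factor ::= stmt | Atom stmt Term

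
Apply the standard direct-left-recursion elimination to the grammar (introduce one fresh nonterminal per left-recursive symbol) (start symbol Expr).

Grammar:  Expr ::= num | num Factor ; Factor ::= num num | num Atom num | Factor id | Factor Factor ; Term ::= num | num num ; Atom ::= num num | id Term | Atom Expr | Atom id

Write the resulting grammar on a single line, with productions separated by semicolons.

Directly left-recursive nonterminals: Factor, Atom.
For Factor: α = {id, Factor}, β = {num num, num Atom num}. Rewrite as Factor → β Factor1 and Factor1 → α Factor1 | ε.
For Atom: α = {Expr, id}, β = {num num, id Term}. Rewrite as Atom → β Atom1 and Atom1 → α Atom1 | ε.

Expr ::= num | num Factor; Factor ::= num num Factor1 | num Atom num Factor1; Term ::= num | num num; Atom ::= num num Atom1 | id Term Atom1; Factor1 ::= id Factor1 | Factor Factor1 | ε; Atom1 ::= Expr Atom1 | id Atom1 | ε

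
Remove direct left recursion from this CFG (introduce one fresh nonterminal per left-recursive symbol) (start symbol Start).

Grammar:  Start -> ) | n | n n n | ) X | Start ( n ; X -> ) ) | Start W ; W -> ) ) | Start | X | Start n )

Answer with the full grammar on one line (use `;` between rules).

Start -> ) Start1 | n Start1 | n n n Start1 | ) X Start1; X -> ) ) | Start W; W -> ) ) | Start | X | Start n ); Start1 -> ( n Start1 | ε

Directly left-recursive nonterminal: Start.
For Start: α = {( n}, β = {), n, n n n, ) X}. Rewrite as Start → β Start1 and Start1 → α Start1 | ε.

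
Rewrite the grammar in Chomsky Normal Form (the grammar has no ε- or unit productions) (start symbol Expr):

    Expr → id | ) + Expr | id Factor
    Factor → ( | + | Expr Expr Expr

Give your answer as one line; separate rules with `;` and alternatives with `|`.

Expr → id | X1 Y1 | X3 Factor; Factor → ( | + | Expr Y2; X1 → ); X2 → +; X3 → id; Y1 → X2 Expr; Y2 → Expr Expr

Introduce a nonterminal for each terminal appearing in a rule of length ≥ 2: X1 → ), X2 → +, X3 → id.
Binarize each right-hand side of length ≥ 3 by chaining fresh nonterminals (Y1, Y2, …): affected rules were Expr → X1 X2 Expr; Factor → Expr Expr Expr.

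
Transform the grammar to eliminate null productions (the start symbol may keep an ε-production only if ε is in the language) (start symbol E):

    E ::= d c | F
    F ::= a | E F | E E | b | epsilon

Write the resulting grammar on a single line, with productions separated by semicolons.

E ::= d c | F | epsilon; F ::= a | E F | E | E E | b

Nullable nonterminals: {E, F}.
ε ∈ L(G) since E is nullable, so keep E → ε.
Add the nullable-subset variants: F → E F gives E F | E.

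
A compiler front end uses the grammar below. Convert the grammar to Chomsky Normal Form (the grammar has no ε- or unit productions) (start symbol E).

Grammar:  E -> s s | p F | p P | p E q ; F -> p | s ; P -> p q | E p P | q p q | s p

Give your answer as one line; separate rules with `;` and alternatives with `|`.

E -> X1 X1 | X2 F | X2 P | X2 Y1; F -> p | s; P -> X2 X3 | E Y2 | X3 Y3 | X1 X2; X1 -> s; X2 -> p; X3 -> q; Y1 -> E X3; Y2 -> X2 P; Y3 -> X2 X3

Introduce a nonterminal for each terminal appearing in a rule of length ≥ 2: X1 → s, X2 → p, X3 → q.
Binarize each right-hand side of length ≥ 3 by chaining fresh nonterminals (Y1, Y2, …): affected rules were E → X2 E X3; P → E X2 P; P → X3 X2 X3.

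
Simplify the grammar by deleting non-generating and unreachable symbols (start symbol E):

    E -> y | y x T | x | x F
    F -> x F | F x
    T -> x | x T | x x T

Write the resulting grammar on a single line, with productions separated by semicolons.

E -> y | y x T | x; T -> x | x T | x x T

Generating nonterminals: {E, T}.
Reachable from E after that: {E, T}.
Removed useless symbols: {F} and every production mentioning them.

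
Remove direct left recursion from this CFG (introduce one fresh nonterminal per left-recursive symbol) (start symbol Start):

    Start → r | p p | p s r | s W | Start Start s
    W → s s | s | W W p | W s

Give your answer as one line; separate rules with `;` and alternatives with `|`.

Start → r Start1 | p p Start1 | p s r Start1 | s W Start1; W → s s W1 | s W1; Start1 → Start s Start1 | epsilon; W1 → W p W1 | s W1 | epsilon

Left recursion appears on Start, W.
For Start: α = {Start s}, β = {r, p p, p s r, s W}. Rewrite as Start → β Start1 and Start1 → α Start1 | ε.
For W: α = {W p, s}, β = {s s, s}. Rewrite as W → β W1 and W1 → α W1 | ε.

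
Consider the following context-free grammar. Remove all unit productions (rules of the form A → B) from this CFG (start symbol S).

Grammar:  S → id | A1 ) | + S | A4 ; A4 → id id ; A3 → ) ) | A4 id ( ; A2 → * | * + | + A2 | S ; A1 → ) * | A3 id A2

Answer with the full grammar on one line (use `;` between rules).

Unit pairs: A2 ⇒* {A4, S}; S ⇒* {A4}.
For every A with A ⇒* B via unit rules, add B's non-unit alternatives to A; then delete every rule of the form X → Y.

S → id id | id | A1 ) | + S; A4 → id id; A3 → ) ) | A4 id (; A2 → id id | * | * + | + A2 | id | A1 ) | + S; A1 → ) * | A3 id A2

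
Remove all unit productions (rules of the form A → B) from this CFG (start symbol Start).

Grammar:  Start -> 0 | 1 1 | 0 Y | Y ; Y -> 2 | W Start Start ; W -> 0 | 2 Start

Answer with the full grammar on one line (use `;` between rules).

Unit pairs: Start ⇒* {Y}.
For each unit pair (A, B), copy every non-unit production of B to A, then drop all unit productions.

Start -> 0 | 1 1 | 0 Y | 2 | W Start Start; Y -> 2 | W Start Start; W -> 0 | 2 Start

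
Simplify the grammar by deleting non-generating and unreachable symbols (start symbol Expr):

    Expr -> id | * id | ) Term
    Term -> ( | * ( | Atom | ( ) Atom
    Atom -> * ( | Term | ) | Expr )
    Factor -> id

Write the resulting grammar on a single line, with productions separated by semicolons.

Expr -> id | * id | ) Term; Term -> ( | * ( | Atom | ( ) Atom; Atom -> * ( | Term | ) | Expr )

Generating nonterminals: {Atom, Expr, Factor, Term}.
Reachable from Expr after that: {Atom, Expr, Term}.
Removed useless symbols: {Factor} and every production mentioning them.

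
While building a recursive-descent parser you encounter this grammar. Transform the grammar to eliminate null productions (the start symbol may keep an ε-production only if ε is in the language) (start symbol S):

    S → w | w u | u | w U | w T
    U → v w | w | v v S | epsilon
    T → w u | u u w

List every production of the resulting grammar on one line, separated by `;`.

S → w | w u | u | w U | w T; U → v w | w | v v S; T → w u | u u w

The nullable symbols are {U}.
ε ∉ L(G), so no ε-production is kept.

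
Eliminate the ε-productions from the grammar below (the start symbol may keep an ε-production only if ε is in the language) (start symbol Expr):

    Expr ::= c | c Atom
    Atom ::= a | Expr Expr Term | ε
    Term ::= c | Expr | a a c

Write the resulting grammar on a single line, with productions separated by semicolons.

The nullable symbols are {Atom}.
ε ∉ L(G), so no ε-production is kept.

Expr ::= c | c Atom; Atom ::= a | Expr Expr Term; Term ::= c | Expr | a a c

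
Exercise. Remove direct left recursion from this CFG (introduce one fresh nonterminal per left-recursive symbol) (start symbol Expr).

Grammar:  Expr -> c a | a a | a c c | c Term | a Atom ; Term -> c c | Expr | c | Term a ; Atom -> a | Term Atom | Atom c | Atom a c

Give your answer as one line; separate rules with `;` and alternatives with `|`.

Expr -> c a | a a | a c c | c Term | a Atom; Term -> c c Term1 | Expr Term1 | c Term1; Atom -> a Atom1 | Term Atom Atom1; Term1 -> a Term1 | eps; Atom1 -> c Atom1 | a c Atom1 | eps

Term, Atom are directly left-recursive.
For Term: α = {a}, β = {c c, Expr, c}. Rewrite as Term → β Term1 and Term1 → α Term1 | ε.
For Atom: α = {c, a c}, β = {a, Term Atom}. Rewrite as Atom → β Atom1 and Atom1 → α Atom1 | ε.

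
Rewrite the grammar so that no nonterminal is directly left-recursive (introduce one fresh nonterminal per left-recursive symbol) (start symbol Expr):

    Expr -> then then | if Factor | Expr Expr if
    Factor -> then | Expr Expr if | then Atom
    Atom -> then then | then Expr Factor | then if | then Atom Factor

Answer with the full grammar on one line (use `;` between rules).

Directly left-recursive nonterminal: Expr.
For Expr: α = {Expr if}, β = {then then, if Factor}. Rewrite as Expr → β Expr1 and Expr1 → α Expr1 | ε.

Expr -> then then Expr1 | if Factor Expr1; Factor -> then | Expr Expr if | then Atom; Atom -> then then | then Expr Factor | then if | then Atom Factor; Expr1 -> Expr if Expr1 | epsilon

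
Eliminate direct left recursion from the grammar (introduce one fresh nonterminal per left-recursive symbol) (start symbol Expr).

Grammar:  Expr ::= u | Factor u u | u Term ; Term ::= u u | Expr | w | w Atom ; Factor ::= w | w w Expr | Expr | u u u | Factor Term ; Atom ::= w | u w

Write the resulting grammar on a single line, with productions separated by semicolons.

Directly left-recursive nonterminal: Factor.
For Factor: α = {Term}, β = {w, w w Expr, Expr, u u u}. Rewrite as Factor → β Factor1 and Factor1 → α Factor1 | ε.

Expr ::= u | Factor u u | u Term; Term ::= u u | Expr | w | w Atom; Factor ::= w Factor1 | w w Expr Factor1 | Expr Factor1 | u u u Factor1; Atom ::= w | u w; Factor1 ::= Term Factor1 | ε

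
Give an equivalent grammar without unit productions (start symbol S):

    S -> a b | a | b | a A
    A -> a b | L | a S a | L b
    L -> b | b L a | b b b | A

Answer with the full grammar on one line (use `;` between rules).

S -> a b | a | b | a A; A -> b | b L a | b b b | a b | a S a | L b; L -> b | b L a | b b b | a b | a S a | L b

Unit pairs: A ⇒* {L}; L ⇒* {A}.
For every A with A ⇒* B via unit rules, add B's non-unit alternatives to A; then delete every rule of the form X → Y.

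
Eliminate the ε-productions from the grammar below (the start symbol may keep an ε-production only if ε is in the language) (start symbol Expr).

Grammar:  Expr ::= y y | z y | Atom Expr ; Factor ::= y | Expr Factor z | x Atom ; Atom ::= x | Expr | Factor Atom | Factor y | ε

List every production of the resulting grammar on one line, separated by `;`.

Nullable nonterminals: {Atom}.
ε ∉ L(G), so no ε-production is kept.
Add the nullable-subset variants: Factor → x Atom gives x Atom | x. Atom → Factor Atom gives Factor Atom | Factor.

Expr ::= y y | z y | Atom Expr; Factor ::= y | Expr Factor z | x Atom | x; Atom ::= x | Expr | Factor Atom | Factor | Factor y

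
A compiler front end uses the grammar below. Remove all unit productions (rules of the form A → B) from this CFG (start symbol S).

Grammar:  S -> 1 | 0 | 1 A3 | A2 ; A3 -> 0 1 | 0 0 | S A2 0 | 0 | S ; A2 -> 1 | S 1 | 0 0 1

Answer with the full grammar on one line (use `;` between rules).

Unit pairs: A3 ⇒* {A2, S}; S ⇒* {A2}.
For every A with A ⇒* B via unit rules, add B's non-unit alternatives to A; then delete every rule of the form X → Y.

S -> 1 | S 1 | 0 0 1 | 0 | 1 A3; A3 -> 1 | S 1 | 0 0 1 | 0 | 1 A3 | 0 1 | 0 0 | S A2 0; A2 -> 1 | S 1 | 0 0 1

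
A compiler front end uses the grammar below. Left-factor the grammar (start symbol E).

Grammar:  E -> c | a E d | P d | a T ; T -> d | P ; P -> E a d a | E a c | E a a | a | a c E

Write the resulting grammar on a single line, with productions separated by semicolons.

E has alternatives sharing prefix 'a': factor to E → a E' with E' → E d | T.
P has alternatives sharing prefix 'E a': factor to P → E a P' with P' → d a | c | a.
P has alternatives sharing prefix 'a': factor to P → a P'' with P'' → ε | c E.

E -> c | P d | a E'; T -> d | P; P -> E a P' | a P''; E' -> E d | T; P' -> d a | c | a; P'' -> eps | c E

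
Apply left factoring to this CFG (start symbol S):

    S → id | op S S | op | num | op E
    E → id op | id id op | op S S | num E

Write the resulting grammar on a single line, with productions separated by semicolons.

S → id | num | op S'; E → op S S | num E | id E'; S' → S S | epsilon | E; E' → op | id op

S has alternatives sharing prefix 'op': factor to S → op S' with S' → S S | ε | E.
E has alternatives sharing prefix 'id': factor to E → id E' with E' → op | id op.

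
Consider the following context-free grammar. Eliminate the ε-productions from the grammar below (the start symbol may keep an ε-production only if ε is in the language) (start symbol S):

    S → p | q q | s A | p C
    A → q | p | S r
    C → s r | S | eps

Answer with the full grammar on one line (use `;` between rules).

S → p | q q | s A | p C; A → q | p | S r; C → s r | S

Nullable set = {C}.
ε ∉ L(G), so no ε-production is kept.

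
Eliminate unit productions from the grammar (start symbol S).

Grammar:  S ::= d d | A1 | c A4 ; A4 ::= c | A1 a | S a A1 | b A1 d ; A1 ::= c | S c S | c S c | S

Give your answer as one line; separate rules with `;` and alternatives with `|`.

S ::= c | S c S | c S c | d d | c A4; A4 ::= c | A1 a | S a A1 | b A1 d; A1 ::= c | S c S | c S c | d d | c A4

Unit pairs: A1 ⇒* {S}; S ⇒* {A1}.
For every A with A ⇒* B via unit rules, add B's non-unit alternatives to A; then delete every rule of the form X → Y.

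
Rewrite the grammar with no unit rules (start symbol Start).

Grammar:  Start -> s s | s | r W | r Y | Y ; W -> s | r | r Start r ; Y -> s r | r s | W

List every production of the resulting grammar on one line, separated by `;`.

Start -> s s | s | r W | r Y | r | r Start r | s r | r s; W -> s | r | r Start r; Y -> s | r | r Start r | s r | r s

Unit pairs: Start ⇒* {W, Y}; Y ⇒* {W}.
For each unit pair (A, B), copy every non-unit production of B to A, then drop all unit productions.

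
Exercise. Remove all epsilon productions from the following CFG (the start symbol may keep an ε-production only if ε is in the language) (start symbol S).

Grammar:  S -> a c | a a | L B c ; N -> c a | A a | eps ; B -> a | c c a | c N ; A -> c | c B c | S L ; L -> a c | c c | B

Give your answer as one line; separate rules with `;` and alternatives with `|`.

Nullable set = {N}.
ε ∉ L(G), so no ε-production is kept.
Expand every rule over subsets of its nullable positions: B → c N gives c N | c.

S -> a c | a a | L B c; N -> c a | A a; B -> a | c c a | c N | c; A -> c | c B c | S L; L -> a c | c c | B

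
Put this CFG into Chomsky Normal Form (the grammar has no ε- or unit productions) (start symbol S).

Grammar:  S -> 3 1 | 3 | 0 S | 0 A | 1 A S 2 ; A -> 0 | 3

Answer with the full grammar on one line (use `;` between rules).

S -> X1 X2 | 3 | X3 S | X3 A | X2 Y1; A -> 0 | 3; X1 -> 3; X2 -> 1; X3 -> 0; X4 -> 2; Y1 -> A Y2; Y2 -> S X4

Introduce a nonterminal for each terminal appearing in a rule of length ≥ 2: X1 → 3, X2 → 1, X3 → 0, X4 → 2.
Binarize each right-hand side of length ≥ 3 by chaining fresh nonterminals (Y1, Y2, …): affected rules were S → X2 A S X4.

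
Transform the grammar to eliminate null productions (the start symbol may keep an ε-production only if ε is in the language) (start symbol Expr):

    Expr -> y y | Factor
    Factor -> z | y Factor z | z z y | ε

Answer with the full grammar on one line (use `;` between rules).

The nullable symbols are {Expr, Factor}.
ε ∈ L(G) since Expr is nullable, so keep Expr → ε.
For each production, add variants omitting each subset of nullable occurrences: Factor → y Factor z gives y Factor z | y z.

Expr -> y y | Factor | ε; Factor -> z | y Factor z | y z | z z y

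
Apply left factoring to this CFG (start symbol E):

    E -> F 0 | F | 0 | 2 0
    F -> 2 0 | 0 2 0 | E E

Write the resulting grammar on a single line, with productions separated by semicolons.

E -> 0 | 2 0 | F E'; F -> 2 0 | 0 2 0 | E E; E' -> 0 | ε

E has alternatives sharing prefix 'F': factor to E → F E' with E' → 0 | ε.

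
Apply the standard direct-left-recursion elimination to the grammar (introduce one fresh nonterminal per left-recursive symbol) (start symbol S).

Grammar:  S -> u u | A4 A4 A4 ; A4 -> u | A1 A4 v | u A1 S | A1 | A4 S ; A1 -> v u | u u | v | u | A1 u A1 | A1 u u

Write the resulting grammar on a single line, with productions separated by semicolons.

S -> u u | A4 A4 A4; A4 -> u A4' | A1 A4 v A4' | u A1 S A4' | A1 A4'; A1 -> v u A1' | u u A1' | v A1' | u A1'; A4' -> S A4' | ε; A1' -> u A1 A1' | u u A1' | ε

Left recursion appears on A4, A1.
For A4: α = {S}, β = {u, A1 A4 v, u A1 S, A1}. Rewrite as A4 → β A4' and A4' → α A4' | ε.
For A1: α = {u A1, u u}, β = {v u, u u, v, u}. Rewrite as A1 → β A1' and A1' → α A1' | ε.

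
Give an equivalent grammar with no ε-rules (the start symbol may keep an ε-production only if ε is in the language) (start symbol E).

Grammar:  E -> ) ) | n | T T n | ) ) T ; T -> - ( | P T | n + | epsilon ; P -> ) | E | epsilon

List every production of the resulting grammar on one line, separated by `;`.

Nullable set = {P, T}.
ε ∉ L(G), so no ε-production is kept.
Expand every rule over subsets of its nullable positions: E → T T n gives T T n | T n. T → P T gives P T | P.

E -> ) ) | n | T T n | T n | ) ) T; T -> - ( | P T | P | n +; P -> ) | E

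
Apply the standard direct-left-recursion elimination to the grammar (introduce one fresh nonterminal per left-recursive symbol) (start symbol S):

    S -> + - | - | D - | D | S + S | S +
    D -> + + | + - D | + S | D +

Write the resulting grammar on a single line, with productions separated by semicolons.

S -> + - S' | - S' | D - S' | D S'; D -> + + D' | + - D D' | + S D'; S' -> + S S' | + S' | ε; D' -> + D' | ε

Directly left-recursive nonterminals: S, D.
For S: α = {+ S, +}, β = {+ -, -, D -, D}. Rewrite as S → β S' and S' → α S' | ε.
For D: α = {+}, β = {+ +, + - D, + S}. Rewrite as D → β D' and D' → α D' | ε.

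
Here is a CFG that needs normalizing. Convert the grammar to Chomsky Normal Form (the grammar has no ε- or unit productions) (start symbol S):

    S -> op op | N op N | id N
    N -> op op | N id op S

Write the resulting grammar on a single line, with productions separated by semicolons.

S -> X1 X1 | N Y1 | X2 N; N -> X1 X1 | N Y2; X1 -> op; X2 -> id; Y1 -> X1 N; Y2 -> X2 Y3; Y3 -> X1 S

Introduce a nonterminal for each terminal appearing in a rule of length ≥ 2: X1 → op, X2 → id.
Binarize each right-hand side of length ≥ 3 by chaining fresh nonterminals (Y1, Y2, …): affected rules were S → N X1 N; N → N X2 X1 S.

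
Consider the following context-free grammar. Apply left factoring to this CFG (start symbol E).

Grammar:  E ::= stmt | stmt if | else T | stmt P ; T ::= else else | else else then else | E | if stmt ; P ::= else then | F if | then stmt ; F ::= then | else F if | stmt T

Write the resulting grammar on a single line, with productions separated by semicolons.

E has alternatives sharing prefix 'stmt': factor to E → stmt E' with E' → ε | if | P.
T has alternatives sharing prefix 'else else': factor to T → else else T' with T' → ε | then else.

E ::= else T | stmt E'; T ::= E | if stmt | else else T'; P ::= else then | F if | then stmt; F ::= then | else F if | stmt T; E' ::= ε | if | P; T' ::= ε | then else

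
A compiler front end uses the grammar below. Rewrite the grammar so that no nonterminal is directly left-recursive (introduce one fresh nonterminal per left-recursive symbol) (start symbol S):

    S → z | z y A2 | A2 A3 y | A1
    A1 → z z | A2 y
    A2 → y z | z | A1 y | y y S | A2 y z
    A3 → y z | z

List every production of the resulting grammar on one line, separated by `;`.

S → z | z y A2 | A2 A3 y | A1; A1 → z z | A2 y; A2 → y z A2' | z A2' | A1 y A2' | y y S A2'; A3 → y z | z; A2' → y z A2' | ε

A2 is directly left-recursive.
For A2: α = {y z}, β = {y z, z, A1 y, y y S}. Rewrite as A2 → β A2' and A2' → α A2' | ε.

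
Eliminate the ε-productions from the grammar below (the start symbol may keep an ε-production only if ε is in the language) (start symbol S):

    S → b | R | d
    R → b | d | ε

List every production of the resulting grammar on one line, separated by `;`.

S → b | R | d | ε; R → b | d

The nullable symbols are {R, S}.
ε ∈ L(G) since S is nullable, so keep S → ε.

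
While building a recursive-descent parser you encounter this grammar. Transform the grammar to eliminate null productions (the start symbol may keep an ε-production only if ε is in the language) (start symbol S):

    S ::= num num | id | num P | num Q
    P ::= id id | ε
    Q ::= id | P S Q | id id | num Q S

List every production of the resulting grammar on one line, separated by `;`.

Nullable set = {P}.
ε ∉ L(G), so no ε-production is kept.
Expand every rule over subsets of its nullable positions: S → num P gives num P | num. Q → P S Q gives P S Q | S Q.

S ::= num num | id | num P | num | num Q; P ::= id id; Q ::= id | P S Q | S Q | id id | num Q S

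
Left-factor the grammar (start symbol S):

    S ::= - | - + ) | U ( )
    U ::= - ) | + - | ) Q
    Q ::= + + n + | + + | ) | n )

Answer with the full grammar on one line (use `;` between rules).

S ::= U ( ) | - S'; U ::= - ) | + - | ) Q; Q ::= ) | n ) | + + Q'; S' ::= ε | + ); Q' ::= n + | ε

S has alternatives sharing prefix '-': factor to S → - S' with S' → ε | + ).
Q has alternatives sharing prefix '+ +': factor to Q → + + Q' with Q' → n + | ε.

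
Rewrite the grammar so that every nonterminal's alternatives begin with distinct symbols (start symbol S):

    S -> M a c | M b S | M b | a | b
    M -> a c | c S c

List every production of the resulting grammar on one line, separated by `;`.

S -> a | b | M S'; M -> a c | c S c; S' -> a c | b S''; S'' -> S | epsilon

S has alternatives sharing prefix 'M': factor to S → M S' with S' → a c | b S | b.
S' has alternatives sharing prefix 'b': factor to S' → b S'' with S'' → S | ε.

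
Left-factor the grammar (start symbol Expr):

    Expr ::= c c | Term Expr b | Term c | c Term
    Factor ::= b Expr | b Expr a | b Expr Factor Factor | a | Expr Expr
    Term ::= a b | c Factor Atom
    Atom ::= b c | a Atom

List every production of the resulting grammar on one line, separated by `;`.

Expr ::= c Expr1 | Term Expr2; Factor ::= a | Expr Expr | b Expr Factor1; Term ::= a b | c Factor Atom; Atom ::= b c | a Atom; Expr1 ::= c | Term; Expr2 ::= Expr b | c; Factor1 ::= ε | a | Factor Factor

Expr has alternatives sharing prefix 'c': factor to Expr → c Expr1 with Expr1 → c | Term.
Expr has alternatives sharing prefix 'Term': factor to Expr → Term Expr2 with Expr2 → Expr b | c.
Factor has alternatives sharing prefix 'b Expr': factor to Factor → b Expr Factor1 with Factor1 → ε | a | Factor Factor.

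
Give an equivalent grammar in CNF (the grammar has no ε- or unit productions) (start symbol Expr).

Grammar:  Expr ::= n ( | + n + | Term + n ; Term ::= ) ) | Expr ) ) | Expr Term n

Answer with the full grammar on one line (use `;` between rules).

Introduce a nonterminal for each terminal appearing in a rule of length ≥ 2: X1 → n, X2 → (, X3 → +, X4 → ).
Binarize each right-hand side of length ≥ 3 by chaining fresh nonterminals (Y1, Y2, …): affected rules were Expr → X3 X1 X3; Expr → Term X3 X1; Term → Expr X4 X4; Term → Expr Term X1.

Expr ::= X1 X2 | X3 Y1 | Term Y2; Term ::= X4 X4 | Expr Y3 | Expr Y4; X1 ::= n; X2 ::= (; X3 ::= +; X4 ::= ); Y1 ::= X1 X3; Y2 ::= X3 X1; Y3 ::= X4 X4; Y4 ::= Term X1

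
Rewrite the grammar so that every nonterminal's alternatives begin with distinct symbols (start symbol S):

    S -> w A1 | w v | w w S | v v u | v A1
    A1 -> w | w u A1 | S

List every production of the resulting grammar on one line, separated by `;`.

S -> w S' | v S''; A1 -> S | w A1'; S' -> A1 | v | w S; S'' -> v u | A1; A1' -> epsilon | u A1

S has alternatives sharing prefix 'w': factor to S → w S' with S' → A1 | v | w S.
S has alternatives sharing prefix 'v': factor to S → v S'' with S'' → v u | A1.
A1 has alternatives sharing prefix 'w': factor to A1 → w A1' with A1' → ε | u A1.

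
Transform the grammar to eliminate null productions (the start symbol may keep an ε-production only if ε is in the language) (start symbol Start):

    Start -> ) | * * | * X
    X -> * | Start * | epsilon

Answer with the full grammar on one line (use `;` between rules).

Nullable nonterminals: {X}.
ε ∉ L(G), so no ε-production is kept.
Expand every rule over subsets of its nullable positions: Start → * X gives * X | *.

Start -> ) | * * | * X | *; X -> * | Start *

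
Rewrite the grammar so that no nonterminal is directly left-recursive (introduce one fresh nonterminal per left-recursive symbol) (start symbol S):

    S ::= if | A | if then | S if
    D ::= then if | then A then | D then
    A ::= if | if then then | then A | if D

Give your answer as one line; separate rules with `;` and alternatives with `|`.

Left recursion appears on S, D.
For S: α = {if}, β = {if, A, if then}. Rewrite as S → β S' and S' → α S' | ε.
For D: α = {then}, β = {then if, then A then}. Rewrite as D → β D' and D' → α D' | ε.

S ::= if S' | A S' | if then S'; D ::= then if D' | then A then D'; A ::= if | if then then | then A | if D; S' ::= if S' | ε; D' ::= then D' | ε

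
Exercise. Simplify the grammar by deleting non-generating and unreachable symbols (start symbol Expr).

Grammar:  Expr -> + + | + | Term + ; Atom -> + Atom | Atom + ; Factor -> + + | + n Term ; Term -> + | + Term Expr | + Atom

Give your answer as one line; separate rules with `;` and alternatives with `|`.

Expr -> + + | + | Term +; Term -> + | + Term Expr

Generating nonterminals: {Expr, Factor, Term}.
Reachable from Expr after that: {Expr, Term}.
Removed useless symbols: {Atom, Factor} and every production mentioning them.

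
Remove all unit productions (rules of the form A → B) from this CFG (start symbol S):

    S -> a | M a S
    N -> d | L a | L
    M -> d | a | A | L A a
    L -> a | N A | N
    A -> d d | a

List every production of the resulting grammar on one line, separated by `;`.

S -> a | M a S; N -> a | N A | d | L a; M -> d d | a | d | L A a; L -> a | N A | d | L a; A -> d d | a

Unit pairs: L ⇒* {N}; M ⇒* {A}; N ⇒* {L}.
Replace each nonterminal's rules with the union of the non-unit rules of every nonterminal it unit-derives.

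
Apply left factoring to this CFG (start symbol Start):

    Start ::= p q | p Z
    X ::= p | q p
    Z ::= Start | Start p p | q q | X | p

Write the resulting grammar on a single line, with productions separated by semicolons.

Start has alternatives sharing prefix 'p': factor to Start → p Start1 with Start1 → q | Z.
Z has alternatives sharing prefix 'Start': factor to Z → Start Z1 with Z1 → ε | p p.

Start ::= p Start1; X ::= p | q p; Z ::= q q | X | p | Start Z1; Start1 ::= q | Z; Z1 ::= ε | p p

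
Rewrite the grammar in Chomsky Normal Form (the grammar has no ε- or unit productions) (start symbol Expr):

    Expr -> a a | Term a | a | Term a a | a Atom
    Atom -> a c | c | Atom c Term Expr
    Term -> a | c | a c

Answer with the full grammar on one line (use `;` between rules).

Expr -> X1 X1 | Term X1 | a | Term Y1 | X1 Atom; Atom -> X1 X2 | c | Atom Y2; Term -> a | c | X1 X2; X1 -> a; X2 -> c; Y1 -> X1 X1; Y2 -> X2 Y3; Y3 -> Term Expr

Introduce a nonterminal for each terminal appearing in a rule of length ≥ 2: X1 → a, X2 → c.
Binarize each right-hand side of length ≥ 3 by chaining fresh nonterminals (Y1, Y2, …): affected rules were Expr → Term X1 X1; Atom → Atom X2 Term Expr.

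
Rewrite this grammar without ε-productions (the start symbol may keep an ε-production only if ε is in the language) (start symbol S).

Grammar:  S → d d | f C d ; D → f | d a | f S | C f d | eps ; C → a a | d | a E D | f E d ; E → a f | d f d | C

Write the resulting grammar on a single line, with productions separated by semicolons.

S → d d | f C d; D → f | d a | f S | C f d; C → a a | d | a E D | a E | f E d; E → a f | d f d | C

The nullable symbols are {D}.
ε ∉ L(G), so no ε-production is kept.
Expand every rule over subsets of its nullable positions: C → a E D gives a E D | a E.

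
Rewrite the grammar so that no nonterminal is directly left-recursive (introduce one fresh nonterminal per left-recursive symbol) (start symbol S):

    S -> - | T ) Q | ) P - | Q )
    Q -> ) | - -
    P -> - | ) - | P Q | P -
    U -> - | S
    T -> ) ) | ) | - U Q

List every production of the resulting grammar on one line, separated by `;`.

Left recursion appears on P.
For P: α = {Q, -}, β = {-, ) -}. Rewrite as P → β P' and P' → α P' | ε.

S -> - | T ) Q | ) P - | Q ); Q -> ) | - -; P -> - P' | ) - P'; U -> - | S; T -> ) ) | ) | - U Q; P' -> Q P' | - P' | ε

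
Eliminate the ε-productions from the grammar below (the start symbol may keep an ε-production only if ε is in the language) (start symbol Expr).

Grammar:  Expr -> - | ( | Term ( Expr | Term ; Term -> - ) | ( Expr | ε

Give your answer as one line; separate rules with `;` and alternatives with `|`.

Nullable set = {Expr, Term}.
ε ∈ L(G) since Expr is nullable, so keep Expr → ε.
For each production, add variants omitting each subset of nullable occurrences: Expr → Term ( Expr gives Term ( Expr | Term ( | ( Expr. Term → ( Expr gives ( Expr | (.

Expr -> - | ( | Term ( Expr | Term ( | ( Expr | Term | ε; Term -> - ) | ( Expr | (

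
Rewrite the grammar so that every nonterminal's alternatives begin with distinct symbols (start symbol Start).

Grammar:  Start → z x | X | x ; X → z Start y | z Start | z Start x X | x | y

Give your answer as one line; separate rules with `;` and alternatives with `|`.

Start → z x | X | x; X → x | y | z Start X1; X1 → y | ε | x X

X has alternatives sharing prefix 'z Start': factor to X → z Start X1 with X1 → y | ε | x X.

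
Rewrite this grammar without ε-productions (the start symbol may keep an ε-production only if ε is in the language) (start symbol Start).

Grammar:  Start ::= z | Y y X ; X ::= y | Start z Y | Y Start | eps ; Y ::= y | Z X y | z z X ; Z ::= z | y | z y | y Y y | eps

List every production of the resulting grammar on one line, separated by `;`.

Start ::= z | Y y X | Y y; X ::= y | Start z Y | Y Start; Y ::= y | Z X y | Z y | X y | z z X | z z; Z ::= z | y | z y | y Y y

The nullable symbols are {X, Z}.
ε ∉ L(G), so no ε-production is kept.
Add the nullable-subset variants: Start → Y y X gives Y y X | Y y. Y → Z X y gives Z X y | Z y | X y. Y → z z X gives z z X | z z.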